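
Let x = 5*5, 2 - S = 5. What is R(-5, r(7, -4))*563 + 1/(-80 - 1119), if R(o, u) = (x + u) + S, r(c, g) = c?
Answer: 19576072/1199 ≈ 16327.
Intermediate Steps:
S = -3 (S = 2 - 1*5 = 2 - 5 = -3)
x = 25
R(o, u) = 22 + u (R(o, u) = (25 + u) - 3 = 22 + u)
R(-5, r(7, -4))*563 + 1/(-80 - 1119) = (22 + 7)*563 + 1/(-80 - 1119) = 29*563 + 1/(-1199) = 16327 - 1/1199 = 19576072/1199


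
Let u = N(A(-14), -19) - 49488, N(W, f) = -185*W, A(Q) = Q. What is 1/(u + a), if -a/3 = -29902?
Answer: 1/42808 ≈ 2.3360e-5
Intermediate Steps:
a = 89706 (a = -3*(-29902) = 89706)
u = -46898 (u = -185*(-14) - 49488 = 2590 - 49488 = -46898)
1/(u + a) = 1/(-46898 + 89706) = 1/42808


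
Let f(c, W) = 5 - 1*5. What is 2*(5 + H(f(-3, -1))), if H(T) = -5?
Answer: 0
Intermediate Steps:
f(c, W) = 0 (f(c, W) = 5 - 5 = 0)
2*(5 + H(f(-3, -1))) = 2*(5 - 5) = 2*0 = 0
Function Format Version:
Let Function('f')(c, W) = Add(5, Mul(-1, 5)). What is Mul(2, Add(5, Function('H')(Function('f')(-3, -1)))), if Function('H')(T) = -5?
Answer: 0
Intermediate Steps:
Function('f')(c, W) = 0 (Function('f')(c, W) = Add(5, -5) = 0)
Mul(2, Add(5, Function('H')(Function('f')(-3, -1)))) = Mul(2, Add(5, -5)) = Mul(2, 0) = 0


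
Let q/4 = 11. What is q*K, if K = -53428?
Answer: -2350832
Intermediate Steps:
q = 44 (q = 4*11 = 44)
q*K = 44*(-53428) = -2350832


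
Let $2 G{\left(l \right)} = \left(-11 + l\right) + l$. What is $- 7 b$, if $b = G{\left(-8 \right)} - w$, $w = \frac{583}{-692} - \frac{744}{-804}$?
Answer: $\frac{4408299}{46364} \approx 95.08$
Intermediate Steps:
$G{\left(l \right)} = - \frac{11}{2} + l$ ($G{\left(l \right)} = \frac{\left(-11 + l\right) + l}{2} = \frac{-11 + 2 l}{2} = - \frac{11}{2} + l$)
$w = \frac{3843}{46364}$ ($w = 583 \left(- \frac{1}{692}\right) - - \frac{62}{67} = - \frac{583}{692} + \frac{62}{67} = \frac{3843}{46364} \approx 0.082888$)
$b = - \frac{629757}{46364}$ ($b = \left(- \frac{11}{2} - 8\right) - \frac{3843}{46364} = - \frac{27}{2} - \frac{3843}{46364} = - \frac{629757}{46364} \approx -13.583$)
$- 7 b = \left(-7\right) \left(- \frac{629757}{46364}\right) = \frac{4408299}{46364}$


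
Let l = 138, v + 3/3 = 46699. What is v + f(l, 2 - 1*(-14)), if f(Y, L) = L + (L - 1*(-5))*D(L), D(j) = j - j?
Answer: 46714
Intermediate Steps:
D(j) = 0
v = 46698 (v = -1 + 46699 = 46698)
f(Y, L) = L (f(Y, L) = L + (L - 1*(-5))*0 = L + (L + 5)*0 = L + (5 + L)*0 = L + 0 = L)
v + f(l, 2 - 1*(-14)) = 46698 + (2 - 1*(-14)) = 46698 + (2 + 14) = 46698 + 16 = 46714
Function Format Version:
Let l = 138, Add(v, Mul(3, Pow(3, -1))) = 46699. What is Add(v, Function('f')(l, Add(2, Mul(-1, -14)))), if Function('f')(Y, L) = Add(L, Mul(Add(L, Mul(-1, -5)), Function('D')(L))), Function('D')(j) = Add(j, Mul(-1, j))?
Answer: 46714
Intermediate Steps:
Function('D')(j) = 0
v = 46698 (v = Add(-1, 46699) = 46698)
Function('f')(Y, L) = L (Function('f')(Y, L) = Add(L, Mul(Add(L, Mul(-1, -5)), 0)) = Add(L, Mul(Add(L, 5), 0)) = Add(L, Mul(Add(5, L), 0)) = Add(L, 0) = L)
Add(v, Function('f')(l, Add(2, Mul(-1, -14)))) = Add(46698, Add(2, Mul(-1, -14))) = Add(46698, Add(2, 14)) = Add(46698, 16) = 46714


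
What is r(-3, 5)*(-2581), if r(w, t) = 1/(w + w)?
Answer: 2581/6 ≈ 430.17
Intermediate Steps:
r(w, t) = 1/(2*w)
r(-3, 5)*(-2581) = ((½)/(-3))*(-2581) = ((½)*(-⅓))*(-2581) = -⅙*(-2581) = 2581/6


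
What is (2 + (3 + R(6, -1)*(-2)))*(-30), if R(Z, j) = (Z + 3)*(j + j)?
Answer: -1230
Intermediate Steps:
R(Z, j) = 2*j*(3 + Z) (R(Z, j) = (3 + Z)*(2*j) = 2*j*(3 + Z))
(2 + (3 + R(6, -1)*(-2)))*(-30) = (2 + (3 + (2*(-1)*(3 + 6))*(-2)))*(-30) = (2 + (3 + (2*(-1)*9)*(-2)))*(-30) = (2 + (3 - 18*(-2)))*(-30) = (2 + (3 + 36))*(-30) = (2 + 39)*(-30) = 41*(-30) = -1230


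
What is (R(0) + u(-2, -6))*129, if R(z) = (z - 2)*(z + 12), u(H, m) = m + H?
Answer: -4128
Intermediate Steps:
u(H, m) = H + m
R(z) = (-2 + z)*(12 + z)
(R(0) + u(-2, -6))*129 = ((-24 + 0² + 10*0) + (-2 - 6))*129 = ((-24 + 0 + 0) - 8)*129 = (-24 - 8)*129 = -32*129 = -4128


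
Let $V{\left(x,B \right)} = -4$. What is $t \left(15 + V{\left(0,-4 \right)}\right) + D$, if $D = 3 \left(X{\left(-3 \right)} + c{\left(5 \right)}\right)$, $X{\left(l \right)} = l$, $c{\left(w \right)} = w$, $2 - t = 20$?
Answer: $-192$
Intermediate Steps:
$t = -18$ ($t = 2 - 20 = -18$)
$D = 6$ ($D = 3 \left(-3 + 5\right) = 3 \cdot 2 = 6$)
$t \left(15 + V{\left(0,-4 \right)}\right) + D = - 18 \left(15 - 4\right) + 6 = \left(-18\right) 11 + 6 = -198 + 6 = -192$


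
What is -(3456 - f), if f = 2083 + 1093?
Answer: -280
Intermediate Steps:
f = 3176
-(3456 - f) = -(3456 - 1*3176) = -(3456 - 3176) = -1*280 = -280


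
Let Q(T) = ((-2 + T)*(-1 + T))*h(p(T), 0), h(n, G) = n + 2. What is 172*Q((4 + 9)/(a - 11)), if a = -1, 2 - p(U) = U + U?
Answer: 1471675/216 ≈ 6813.3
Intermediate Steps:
p(U) = 2 - 2*U (p(U) = 2 - (U + U) = 2 - 2*U)
h(n, G) = 2 + n
Q(T) = (-1 + T)*(-2 + T)*(4 - 2*T) (Q(T) = ((-2 + T)*(-1 + T))*(2 + (2 - 2*T)) = ((-1 + T)*(-2 + T))*(4 - 2*T) = (-1 + T)*(-2 + T)*(4 - 2*T))
172*Q((4 + 9)/(a - 11)) = 172*(-2*(-2 + (4 + 9)/(-1 - 11))*(2 + ((4 + 9)/(-1 - 11))² - 3*(4 + 9)/(-1 - 11))) = 172*(-2*(-2 + 13/(-12))*(2 + (13/(-12))² - 39/(-12))) = 172*(-2*(-2 + 13*(-1/12))*(2 + (13*(-1/12))² - 39*(-1)/12)) = 172*(-2*(-2 - 13/12)*(2 + (-13/12)² - 3*(-13/12))) = 172*(-2*(-37/12)*(2 + 169/144 + 13/4)) = 172*(-2*(-37/12)*925/144) = 172*(34225/864) = 1471675/216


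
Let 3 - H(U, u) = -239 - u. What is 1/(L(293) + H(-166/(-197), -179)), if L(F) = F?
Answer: 1/356 ≈ 0.0028090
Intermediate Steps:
H(U, u) = 242 + u (H(U, u) = 3 - (-239 - u) = 3 + (239 + u) = 242 + u)
1/(L(293) + H(-166/(-197), -179)) = 1/(293 + (242 - 179)) = 1/(293 + 63) = 1/356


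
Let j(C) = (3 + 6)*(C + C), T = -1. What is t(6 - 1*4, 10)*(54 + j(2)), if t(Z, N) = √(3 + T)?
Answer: 90*√2 ≈ 127.28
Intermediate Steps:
j(C) = 18*C (j(C) = 9*(2*C) = 18*C)
t(Z, N) = √2 (t(Z, N) = √(3 - 1) = √2)
t(6 - 1*4, 10)*(54 + j(2)) = √2*(54 + 18*2) = √2*(54 + 36) = √2*90 = 90*√2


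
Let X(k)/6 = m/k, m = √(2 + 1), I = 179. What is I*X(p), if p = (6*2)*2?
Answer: 179*√3/4 ≈ 77.509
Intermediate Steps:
p = 24 (p = 12*2 = 24)
m = √3 ≈ 1.7320
X(k) = 6*√3/k (X(k) = 6*(√3/k) = 6*√3/k)
I*X(p) = 179*(6*√3/24) = 179*(6*√3*(1/24)) = 179*(√3/4) = 179*√3/4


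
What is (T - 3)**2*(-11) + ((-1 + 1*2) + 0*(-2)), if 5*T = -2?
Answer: -3154/25 ≈ -126.16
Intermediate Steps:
T = -2/5 (T = (1/5)*(-2) = -2/5 ≈ -0.40000)
(T - 3)**2*(-11) + ((-1 + 1*2) + 0*(-2)) = (-2/5 - 3)**2*(-11) + ((-1 + 1*2) + 0*(-2)) = (-17/5)**2*(-11) + ((-1 + 2) + 0) = (289/25)*(-11) + (1 + 0) = -3179/25 + 1 = -3154/25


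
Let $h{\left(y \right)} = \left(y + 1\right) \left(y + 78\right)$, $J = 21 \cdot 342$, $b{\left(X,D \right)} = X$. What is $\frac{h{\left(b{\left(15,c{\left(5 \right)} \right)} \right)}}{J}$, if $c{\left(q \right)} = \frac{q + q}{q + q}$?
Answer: $\frac{248}{1197} \approx 0.20718$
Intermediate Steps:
$c{\left(q \right)} = 1$ ($c{\left(q \right)} = \frac{2 q}{2 q} = 2 q \frac{1}{2 q} = 1$)
$J = 7182$
$h{\left(y \right)} = \left(1 + y\right) \left(78 + y\right)$
$\frac{h{\left(b{\left(15,c{\left(5 \right)} \right)} \right)}}{J} = \frac{78 + 15^{2} + 79 \cdot 15}{7182} = \left(78 + 225 + 1185\right) \frac{1}{7182} = 1488 \cdot \frac{1}{7182} = \frac{248}{1197}$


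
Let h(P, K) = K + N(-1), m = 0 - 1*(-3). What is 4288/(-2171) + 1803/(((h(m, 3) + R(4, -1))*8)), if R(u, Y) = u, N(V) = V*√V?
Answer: 25684991/868400 + 1803*I/400 ≈ 29.577 + 4.5075*I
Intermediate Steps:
m = 3 (m = 0 + 3 = 3)
N(V) = V^(3/2)
h(P, K) = K - I (h(P, K) = K + (-1)^(3/2) = K - I)
4288/(-2171) + 1803/(((h(m, 3) + R(4, -1))*8)) = 4288/(-2171) + 1803/((((3 - I) + 4)*8)) = 4288*(-1/2171) + 1803/(((7 - I)*8)) = -4288/2171 + 1803/(56 - 8*I) = -4288/2171 + 1803*((56 + 8*I)/3200) = -4288/2171 + 1803*(56 + 8*I)/3200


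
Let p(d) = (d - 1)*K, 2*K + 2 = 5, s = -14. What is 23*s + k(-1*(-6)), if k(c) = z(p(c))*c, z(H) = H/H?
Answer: -316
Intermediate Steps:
K = 3/2 (K = -1 + (1/2)*5 = -1 + 5/2 = 3/2 ≈ 1.5000)
p(d) = -3/2 + 3*d/2 (p(d) = (d - 1)*(3/2) = (-1 + d)*(3/2) = -3/2 + 3*d/2)
z(H) = 1
k(c) = c (k(c) = 1*c = c)
23*s + k(-1*(-6)) = 23*(-14) - 1*(-6) = -322 + 6 = -316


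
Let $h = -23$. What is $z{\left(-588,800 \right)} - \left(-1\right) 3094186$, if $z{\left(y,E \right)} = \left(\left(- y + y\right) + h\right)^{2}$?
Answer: $3094715$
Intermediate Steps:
$z{\left(y,E \right)} = 529$ ($z{\left(y,E \right)} = \left(\left(- y + y\right) - 23\right)^{2} = \left(0 - 23\right)^{2} = \left(-23\right)^{2} = 529$)
$z{\left(-588,800 \right)} - \left(-1\right) 3094186 = 529 - \left(-1\right) 3094186 = 529 - -3094186 = 529 + 3094186 = 3094715$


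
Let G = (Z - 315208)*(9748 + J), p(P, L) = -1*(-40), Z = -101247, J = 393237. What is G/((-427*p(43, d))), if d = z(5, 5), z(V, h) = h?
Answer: 33565023635/3416 ≈ 9.8258e+6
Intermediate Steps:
d = 5
p(P, L) = 40
G = -167825118175 (G = (-101247 - 315208)*(9748 + 393237) = -416455*402985 = -167825118175)
G/((-427*p(43, d))) = -167825118175/((-427*40)) = -167825118175/(-17080) = -167825118175*(-1/17080) = 33565023635/3416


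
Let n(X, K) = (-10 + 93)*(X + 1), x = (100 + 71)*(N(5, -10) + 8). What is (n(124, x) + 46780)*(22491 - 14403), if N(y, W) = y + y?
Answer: 462269640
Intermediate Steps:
N(y, W) = 2*y
x = 3078 (x = (100 + 71)*(2*5 + 8) = 171*(10 + 8) = 171*18 = 3078)
n(X, K) = 83 + 83*X (n(X, K) = 83*(1 + X) = 83 + 83*X)
(n(124, x) + 46780)*(22491 - 14403) = ((83 + 83*124) + 46780)*(22491 - 14403) = ((83 + 10292) + 46780)*8088 = (10375 + 46780)*8088 = 57155*8088 = 462269640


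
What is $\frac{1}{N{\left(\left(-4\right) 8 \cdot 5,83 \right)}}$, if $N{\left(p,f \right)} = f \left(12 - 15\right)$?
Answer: $- \frac{1}{249} \approx -0.0040161$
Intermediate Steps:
$N{\left(p,f \right)} = - 3 f$ ($N{\left(p,f \right)} = f \left(-3\right) = - 3 f$)
$\frac{1}{N{\left(\left(-4\right) 8 \cdot 5,83 \right)}} = \frac{1}{\left(-3\right) 83} = \frac{1}{-249} = - \frac{1}{249}$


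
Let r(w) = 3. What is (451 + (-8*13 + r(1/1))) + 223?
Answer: 573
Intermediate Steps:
(451 + (-8*13 + r(1/1))) + 223 = (451 + (-8*13 + 3)) + 223 = (451 + (-104 + 3)) + 223 = (451 - 101) + 223 = 350 + 223 = 573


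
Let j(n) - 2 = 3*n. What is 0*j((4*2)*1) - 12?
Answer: -12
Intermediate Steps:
j(n) = 2 + 3*n
0*j((4*2)*1) - 12 = 0*(2 + 3*((4*2)*1)) - 12 = 0*(2 + 3*(8*1)) - 12 = 0*(2 + 3*8) - 12 = 0*(2 + 24) - 12 = 0*26 - 12 = 0 - 12 = -12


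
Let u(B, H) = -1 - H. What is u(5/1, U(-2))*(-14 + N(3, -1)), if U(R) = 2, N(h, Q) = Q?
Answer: 45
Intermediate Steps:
u(5/1, U(-2))*(-14 + N(3, -1)) = (-1 - 1*2)*(-14 - 1) = (-1 - 2)*(-15) = -3*(-15) = 45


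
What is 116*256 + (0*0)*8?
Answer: 29696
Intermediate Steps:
116*256 + (0*0)*8 = 29696 + 0*8 = 29696 + 0 = 29696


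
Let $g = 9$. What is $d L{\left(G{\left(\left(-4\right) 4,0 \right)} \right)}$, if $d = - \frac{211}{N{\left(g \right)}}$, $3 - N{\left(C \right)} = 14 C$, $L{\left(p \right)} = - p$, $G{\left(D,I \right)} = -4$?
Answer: $\frac{844}{123} \approx 6.8618$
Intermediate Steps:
$N{\left(C \right)} = 3 - 14 C$
$d = \frac{211}{123}$ ($d = - \frac{211}{3 - 126} = - \frac{211}{-123} = \left(-211\right) \left(- \frac{1}{123}\right) = \frac{211}{123} \approx 1.7154$)
$d L{\left(G{\left(\left(-4\right) 4,0 \right)} \right)} = \frac{211 \left(\left(-1\right) \left(-4\right)\right)}{123} = \frac{211}{123} \cdot 4 = \frac{844}{123}$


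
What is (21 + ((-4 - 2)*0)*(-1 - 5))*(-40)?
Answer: -840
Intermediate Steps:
(21 + ((-4 - 2)*0)*(-1 - 5))*(-40) = (21 - 6*0*(-6))*(-40) = (21 + 0*(-6))*(-40) = (21 + 0)*(-40) = 21*(-40) = -840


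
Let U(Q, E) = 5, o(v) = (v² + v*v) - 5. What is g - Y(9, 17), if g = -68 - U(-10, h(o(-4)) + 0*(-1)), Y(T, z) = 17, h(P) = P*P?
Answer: -90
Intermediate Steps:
o(v) = -5 + 2*v² (o(v) = (v² + v²) - 5 = 2*v² - 5 = -5 + 2*v²)
h(P) = P²
g = -73 (g = -68 - 1*5 = -68 - 5 = -73)
g - Y(9, 17) = -73 - 1*17 = -73 - 17 = -90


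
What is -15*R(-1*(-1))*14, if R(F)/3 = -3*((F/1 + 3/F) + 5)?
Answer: 17010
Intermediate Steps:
R(F) = -45 - 27/F - 9*F (R(F) = 3*(-3*((F/1 + 3/F) + 5)) = 3*(-3*((F*1 + 3/F) + 5)) = 3*(-3*((F + 3/F) + 5)) = 3*(-3*(5 + F + 3/F)) = 3*(-15 - 9/F - 3*F) = -45 - 27/F - 9*F)
-15*R(-1*(-1))*14 = -15*(-45 - 27/((-1*(-1))) - (-9)*(-1))*14 = -15*(-45 - 27/1 - 9*1)*14 = -15*(-45 - 27*1 - 9)*14 = -15*(-45 - 27 - 9)*14 = -15*(-81)*14 = 1215*14 = 17010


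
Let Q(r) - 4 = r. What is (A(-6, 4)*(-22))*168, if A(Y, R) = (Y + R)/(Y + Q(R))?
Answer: 3696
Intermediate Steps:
Q(r) = 4 + r
A(Y, R) = (R + Y)/(4 + R + Y) (A(Y, R) = (Y + R)/(Y + (4 + R)) = (R + Y)/(4 + R + Y))
(A(-6, 4)*(-22))*168 = (((4 - 6)/(4 + 4 - 6))*(-22))*168 = ((-2/2)*(-22))*168 = (((½)*(-2))*(-22))*168 = -1*(-22)*168 = 22*168 = 3696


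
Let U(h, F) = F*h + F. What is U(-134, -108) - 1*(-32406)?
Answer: 46770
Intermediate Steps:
U(h, F) = F + F*h
U(-134, -108) - 1*(-32406) = -108*(1 - 134) - 1*(-32406) = -108*(-133) + 32406 = 14364 + 32406 = 46770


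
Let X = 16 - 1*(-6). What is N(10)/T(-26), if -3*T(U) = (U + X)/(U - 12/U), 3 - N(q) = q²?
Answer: 24153/13 ≈ 1857.9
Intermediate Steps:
X = 22 (X = 16 + 6 = 22)
N(q) = 3 - q²
T(U) = -(22 + U)/(3*(U - 12/U)) (T(U) = -(U + 22)/(3*(U - 12/U)) = -(22 + U)/(3*(U - 12/U)))
N(10)/T(-26) = (3 - 1*10²)/((-1*(-26)*(22 - 26)/(-36 + 3*(-26)²))) = (3 - 1*100)/((-1*(-26)*(-4)/(-36 + 3*676))) = (3 - 100)/((-1*(-26)*(-4)/(-36 + 2028))) = -97/((-1*(-26)*(-4)/1992)) = -97/((-1*(-26)*1/1992*(-4))) = -97/(-13/249) = -97*(-249/13) = 24153/13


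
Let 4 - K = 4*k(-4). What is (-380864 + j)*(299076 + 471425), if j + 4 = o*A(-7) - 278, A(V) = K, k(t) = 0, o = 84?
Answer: -293414485810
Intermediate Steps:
K = 4 (K = 4 - 4*0 = 4 - 1*0 = 4 + 0 = 4)
A(V) = 4
j = 54 (j = -4 + (84*4 - 278) = -4 + (336 - 278) = -4 + 58 = 54)
(-380864 + j)*(299076 + 471425) = (-380864 + 54)*(299076 + 471425) = -380810*770501 = -293414485810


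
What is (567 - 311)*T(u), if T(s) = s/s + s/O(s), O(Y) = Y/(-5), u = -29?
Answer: -1024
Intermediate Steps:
O(Y) = -Y/5 (O(Y) = Y*(-⅕) = -Y/5)
T(s) = -4 (T(s) = s/s + s/((-s/5)) = 1 + s*(-5/s) = 1 - 5 = -4)
(567 - 311)*T(u) = (567 - 311)*(-4) = 256*(-4) = -1024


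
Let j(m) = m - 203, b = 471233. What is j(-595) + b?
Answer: 470435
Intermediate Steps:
j(m) = -203 + m
j(-595) + b = (-203 - 595) + 471233 = -798 + 471233 = 470435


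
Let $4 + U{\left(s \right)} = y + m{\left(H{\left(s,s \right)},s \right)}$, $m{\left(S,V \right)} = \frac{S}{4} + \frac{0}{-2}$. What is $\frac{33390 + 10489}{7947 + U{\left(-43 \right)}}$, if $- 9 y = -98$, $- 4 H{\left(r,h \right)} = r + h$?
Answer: $\frac{287208}{52097} \approx 5.5129$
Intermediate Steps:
$H{\left(r,h \right)} = - \frac{h}{4} - \frac{r}{4}$ ($H{\left(r,h \right)} = - \frac{r + h}{4} = - \frac{h + r}{4} = - \frac{h}{4} - \frac{r}{4}$)
$y = \frac{98}{9}$ ($y = \left(- \frac{1}{9}\right) \left(-98\right) = \frac{98}{9} \approx 10.889$)
$m{\left(S,V \right)} = \frac{S}{4}$ ($m{\left(S,V \right)} = S \frac{1}{4} + 0 \left(- \frac{1}{2}\right) = \frac{S}{4} + 0 = \frac{S}{4}$)
$U{\left(s \right)} = \frac{62}{9} - \frac{s}{8}$ ($U{\left(s \right)} = -4 + \left(\frac{98}{9} + \frac{- \frac{s}{4} - \frac{s}{4}}{4}\right) = -4 + \left(\frac{98}{9} + \frac{\left(- \frac{1}{2}\right) s}{4}\right) = -4 - \left(- \frac{98}{9} + \frac{s}{8}\right) = \frac{62}{9} - \frac{s}{8}$)
$\frac{33390 + 10489}{7947 + U{\left(-43 \right)}} = \frac{33390 + 10489}{7947 + \left(\frac{62}{9} - - \frac{43}{8}\right)} = \frac{43879}{7947 + \left(\frac{62}{9} + \frac{43}{8}\right)} = \frac{43879}{7947 + \frac{883}{72}} = \frac{43879}{\frac{573067}{72}} = 43879 \cdot \frac{72}{573067} = \frac{287208}{52097}$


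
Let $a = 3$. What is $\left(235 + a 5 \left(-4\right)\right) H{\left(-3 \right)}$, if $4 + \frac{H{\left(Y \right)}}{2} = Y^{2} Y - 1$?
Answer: $-11200$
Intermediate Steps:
$H{\left(Y \right)} = -10 + 2 Y^{3}$ ($H{\left(Y \right)} = -8 + 2 \left(Y^{2} Y - 1\right) = -8 + 2 \left(Y^{3} - 1\right) = -8 + 2 \left(-1 + Y^{3}\right) = -8 + \left(-2 + 2 Y^{3}\right) = -10 + 2 Y^{3}$)
$\left(235 + a 5 \left(-4\right)\right) H{\left(-3 \right)} = \left(235 + 3 \cdot 5 \left(-4\right)\right) \left(-10 + 2 \left(-3\right)^{3}\right) = \left(235 + 15 \left(-4\right)\right) \left(-10 + 2 \left(-27\right)\right) = \left(235 - 60\right) \left(-10 - 54\right) = 175 \left(-64\right) = -11200$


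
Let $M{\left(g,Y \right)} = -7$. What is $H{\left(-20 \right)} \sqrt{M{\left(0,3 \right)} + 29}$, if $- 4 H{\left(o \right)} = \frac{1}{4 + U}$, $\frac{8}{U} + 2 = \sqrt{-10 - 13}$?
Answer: $- \frac{\sqrt{22}}{16} - \frac{i \sqrt{506}}{184} \approx -0.29315 - 0.12225 i$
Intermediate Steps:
$U = \frac{8}{-2 + i \sqrt{23}}$ ($U = \frac{8}{-2 + \sqrt{-10 - 13}} = \frac{8}{-2 + \sqrt{-23}} = \frac{8}{-2 + i \sqrt{23}} \approx -0.59259 - 1.421 i$)
$H{\left(o \right)} = - \frac{1}{4 \left(\frac{92}{27} - \frac{8 i \sqrt{23}}{27}\right)}$ ($H{\left(o \right)} = - \frac{1}{4 \left(4 - \left(\frac{16}{27} + \frac{8 i \sqrt{23}}{27}\right)\right)} = - \frac{1}{4 \left(\frac{92}{27} - \frac{8 i \sqrt{23}}{27}\right)}$)
$H{\left(-20 \right)} \sqrt{M{\left(0,3 \right)} + 29} = \left(- \frac{1}{16} - \frac{i \sqrt{23}}{184}\right) \sqrt{-7 + 29} = \left(- \frac{1}{16} - \frac{i \sqrt{23}}{184}\right) \sqrt{22} = \sqrt{22} \left(- \frac{1}{16} - \frac{i \sqrt{23}}{184}\right)$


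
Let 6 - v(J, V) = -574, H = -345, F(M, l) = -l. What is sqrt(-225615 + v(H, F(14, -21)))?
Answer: I*sqrt(225035) ≈ 474.38*I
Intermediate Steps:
v(J, V) = 580 (v(J, V) = 6 - 1*(-574) = 6 + 574 = 580)
sqrt(-225615 + v(H, F(14, -21))) = sqrt(-225615 + 580) = sqrt(-225035) = I*sqrt(225035)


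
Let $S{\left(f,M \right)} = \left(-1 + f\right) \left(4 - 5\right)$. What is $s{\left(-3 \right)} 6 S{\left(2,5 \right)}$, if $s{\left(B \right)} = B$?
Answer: $18$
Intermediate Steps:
$S{\left(f,M \right)} = 1 - f$ ($S{\left(f,M \right)} = \left(-1 + f\right) \left(-1\right) = 1 - f$)
$s{\left(-3 \right)} 6 S{\left(2,5 \right)} = \left(-3\right) 6 \left(1 - 2\right) = - 18 \left(1 - 2\right) = \left(-18\right) \left(-1\right) = 18$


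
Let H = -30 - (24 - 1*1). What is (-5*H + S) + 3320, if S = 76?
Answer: 3661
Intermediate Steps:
H = -53 (H = -30 - (24 - 1) = -30 - 1*23 = -30 - 23 = -53)
(-5*H + S) + 3320 = (-5*(-53) + 76) + 3320 = (265 + 76) + 3320 = 341 + 3320 = 3661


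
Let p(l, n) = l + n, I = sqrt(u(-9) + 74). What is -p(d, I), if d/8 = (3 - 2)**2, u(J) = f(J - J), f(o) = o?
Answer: -8 - sqrt(74) ≈ -16.602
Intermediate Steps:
u(J) = 0 (u(J) = J - J = 0)
I = sqrt(74) (I = sqrt(0 + 74) = sqrt(74) ≈ 8.6023)
d = 8 (d = 8*(3 - 2)**2 = 8*1**2 = 8*1 = 8)
-p(d, I) = -(8 + sqrt(74)) = -8 - sqrt(74)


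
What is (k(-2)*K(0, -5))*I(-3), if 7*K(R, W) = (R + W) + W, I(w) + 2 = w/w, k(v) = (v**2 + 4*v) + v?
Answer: -60/7 ≈ -8.5714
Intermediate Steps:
k(v) = v**2 + 5*v
I(w) = -1 (I(w) = -2 + w/w = -2 + 1 = -1)
K(R, W) = R/7 + 2*W/7 (K(R, W) = ((R + W) + W)/7 = (R + 2*W)/7 = R/7 + 2*W/7)
(k(-2)*K(0, -5))*I(-3) = ((-2*(5 - 2))*((1/7)*0 + (2/7)*(-5)))*(-1) = ((-2*3)*(0 - 10/7))*(-1) = -6*(-10/7)*(-1) = (60/7)*(-1) = -60/7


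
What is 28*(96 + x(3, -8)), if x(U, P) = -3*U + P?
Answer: 2212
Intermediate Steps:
x(U, P) = P - 3*U
28*(96 + x(3, -8)) = 28*(96 + (-8 - 3*3)) = 28*(96 + (-8 - 9)) = 28*(96 - 17) = 28*79 = 2212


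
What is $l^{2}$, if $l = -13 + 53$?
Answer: $1600$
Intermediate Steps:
$l = 40$
$l^{2} = 40^{2} = 1600$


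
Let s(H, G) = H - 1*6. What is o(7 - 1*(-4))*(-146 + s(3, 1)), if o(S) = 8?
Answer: -1192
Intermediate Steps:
s(H, G) = -6 + H (s(H, G) = H - 6 = -6 + H)
o(7 - 1*(-4))*(-146 + s(3, 1)) = 8*(-146 + (-6 + 3)) = 8*(-146 - 3) = 8*(-149) = -1192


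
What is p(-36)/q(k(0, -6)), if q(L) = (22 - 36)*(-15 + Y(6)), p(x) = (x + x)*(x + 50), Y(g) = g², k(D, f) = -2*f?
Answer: 24/7 ≈ 3.4286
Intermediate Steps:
p(x) = 2*x*(50 + x) (p(x) = (2*x)*(50 + x) = 2*x*(50 + x))
q(L) = -294 (q(L) = (22 - 36)*(-15 + 6²) = -14*(-15 + 36) = -14*21 = -294)
p(-36)/q(k(0, -6)) = (2*(-36)*(50 - 36))/(-294) = (2*(-36)*14)*(-1/294) = -1008*(-1/294) = 24/7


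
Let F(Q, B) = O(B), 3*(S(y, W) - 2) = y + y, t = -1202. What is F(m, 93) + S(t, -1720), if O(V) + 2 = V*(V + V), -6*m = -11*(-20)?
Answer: 49490/3 ≈ 16497.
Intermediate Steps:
m = -110/3 (m = -(-11)*(-20)/6 = -1/6*220 = -110/3 ≈ -36.667)
S(y, W) = 2 + 2*y/3 (S(y, W) = 2 + (y + y)/3 = 2 + (2*y)/3 = 2 + 2*y/3)
O(V) = -2 + 2*V**2 (O(V) = -2 + V*(V + V) = -2 + V*(2*V) = -2 + 2*V**2)
F(Q, B) = -2 + 2*B**2
F(m, 93) + S(t, -1720) = (-2 + 2*93**2) + (2 + (2/3)*(-1202)) = (-2 + 2*8649) + (2 - 2404/3) = (-2 + 17298) - 2398/3 = 17296 - 2398/3 = 49490/3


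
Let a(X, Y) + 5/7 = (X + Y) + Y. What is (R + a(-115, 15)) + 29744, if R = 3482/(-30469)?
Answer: 6325583778/213283 ≈ 29658.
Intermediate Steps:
R = -3482/30469 (R = 3482*(-1/30469) = -3482/30469 ≈ -0.11428)
a(X, Y) = -5/7 + X + 2*Y (a(X, Y) = -5/7 + ((X + Y) + Y) = -5/7 + (X + 2*Y) = -5/7 + X + 2*Y)
(R + a(-115, 15)) + 29744 = (-3482/30469 + (-5/7 - 115 + 2*15)) + 29744 = (-3482/30469 + (-5/7 - 115 + 30)) + 29744 = (-3482/30469 - 600/7) + 29744 = -18305774/213283 + 29744 = 6325583778/213283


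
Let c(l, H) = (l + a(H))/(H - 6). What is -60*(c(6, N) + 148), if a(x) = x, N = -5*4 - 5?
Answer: -276420/31 ≈ -8916.8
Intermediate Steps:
N = -25 (N = -20 - 5 = -25)
c(l, H) = (H + l)/(-6 + H) (c(l, H) = (l + H)/(H - 6) = (H + l)/(-6 + H))
-60*(c(6, N) + 148) = -60*((-25 + 6)/(-6 - 25) + 148) = -60*(-19/(-31) + 148) = -60*(-1/31*(-19) + 148) = -60*(19/31 + 148) = -60*4607/31 = -276420/31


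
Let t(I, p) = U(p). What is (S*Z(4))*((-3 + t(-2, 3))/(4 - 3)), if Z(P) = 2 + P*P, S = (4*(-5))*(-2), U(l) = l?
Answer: 0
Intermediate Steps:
t(I, p) = p
S = 40 (S = -20*(-2) = 40)
Z(P) = 2 + P²
(S*Z(4))*((-3 + t(-2, 3))/(4 - 3)) = (40*(2 + 4²))*((-3 + 3)/(4 - 3)) = (40*(2 + 16))*(0/1) = (40*18)*(0*1) = 720*0 = 0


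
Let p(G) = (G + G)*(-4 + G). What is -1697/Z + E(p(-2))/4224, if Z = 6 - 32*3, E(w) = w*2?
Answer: 74713/3960 ≈ 18.867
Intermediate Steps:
p(G) = 2*G*(-4 + G) (p(G) = (2*G)*(-4 + G) = 2*G*(-4 + G))
E(w) = 2*w
Z = -90 (Z = 6 - 96 = -90)
-1697/Z + E(p(-2))/4224 = -1697/(-90) + (2*(2*(-2)*(-4 - 2)))/4224 = -1697*(-1/90) + (2*(2*(-2)*(-6)))*(1/4224) = 1697/90 + (2*24)*(1/4224) = 1697/90 + 48*(1/4224) = 1697/90 + 1/88 = 74713/3960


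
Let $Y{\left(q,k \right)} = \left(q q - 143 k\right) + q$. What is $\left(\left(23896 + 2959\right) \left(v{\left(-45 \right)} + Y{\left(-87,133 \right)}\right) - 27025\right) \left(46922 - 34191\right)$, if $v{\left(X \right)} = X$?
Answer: $-3960125675185$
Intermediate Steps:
$Y{\left(q,k \right)} = q + q^{2} - 143 k$ ($Y{\left(q,k \right)} = \left(q^{2} - 143 k\right) + q = q + q^{2} - 143 k$)
$\left(\left(23896 + 2959\right) \left(v{\left(-45 \right)} + Y{\left(-87,133 \right)}\right) - 27025\right) \left(46922 - 34191\right) = \left(\left(23896 + 2959\right) \left(-45 - \left(19106 - 7569\right)\right) - 27025\right) \left(46922 - 34191\right) = \left(26855 \left(-45 - 11537\right) - 27025\right) 12731 = \left(26855 \left(-11582\right) - 27025\right) 12731 = \left(-311034610 - 27025\right) 12731 = \left(-311061635\right) 12731 = -3960125675185$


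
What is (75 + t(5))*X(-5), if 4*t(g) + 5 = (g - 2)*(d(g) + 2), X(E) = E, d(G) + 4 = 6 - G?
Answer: -365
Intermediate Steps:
d(G) = 2 - G (d(G) = -4 + (6 - G) = 2 - G)
t(g) = -5/4 + (-2 + g)*(4 - g)/4 (t(g) = -5/4 + ((g - 2)*((2 - g) + 2))/4 = -5/4 + ((-2 + g)*(4 - g))/4 = -5/4 + (-2 + g)*(4 - g)/4)
(75 + t(5))*X(-5) = (75 + (-13/4 - 1/4*5**2 + (3/2)*5))*(-5) = (75 + (-13/4 - 1/4*25 + 15/2))*(-5) = (75 + (-13/4 - 25/4 + 15/2))*(-5) = (75 - 2)*(-5) = 73*(-5) = -365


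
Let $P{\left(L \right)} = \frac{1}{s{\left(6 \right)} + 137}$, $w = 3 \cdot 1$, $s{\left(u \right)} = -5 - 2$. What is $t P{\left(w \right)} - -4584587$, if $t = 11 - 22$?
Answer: $\frac{595996299}{130} \approx 4.5846 \cdot 10^{6}$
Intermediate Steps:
$s{\left(u \right)} = -7$ ($s{\left(u \right)} = -5 - 2 = -7$)
$w = 3$
$P{\left(L \right)} = \frac{1}{130}$ ($P{\left(L \right)} = \frac{1}{-7 + 137} = \frac{1}{130}$)
$t = -11$ ($t = 11 - 22 = -11$)
$t P{\left(w \right)} - -4584587 = \left(-11\right) \frac{1}{130} - -4584587 = - \frac{11}{130} + 4584587 = \frac{595996299}{130}$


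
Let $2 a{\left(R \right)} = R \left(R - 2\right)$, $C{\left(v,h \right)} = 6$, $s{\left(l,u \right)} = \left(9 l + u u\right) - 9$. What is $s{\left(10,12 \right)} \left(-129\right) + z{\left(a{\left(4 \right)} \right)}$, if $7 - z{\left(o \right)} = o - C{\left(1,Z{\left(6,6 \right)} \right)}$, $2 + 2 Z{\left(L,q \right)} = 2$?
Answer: $-29016$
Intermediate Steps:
$Z{\left(L,q \right)} = 0$ ($Z{\left(L,q \right)} = -1 + \frac{1}{2} \cdot 2 = -1 + 1 = 0$)
$s{\left(l,u \right)} = -9 + u^{2} + 9 l$ ($s{\left(l,u \right)} = \left(9 l + u^{2}\right) - 9 = \left(u^{2} + 9 l\right) - 9 = -9 + u^{2} + 9 l$)
$a{\left(R \right)} = \frac{R \left(-2 + R\right)}{2}$ ($a{\left(R \right)} = \frac{R \left(R - 2\right)}{2} = \frac{R \left(-2 + R\right)}{2}$)
$z{\left(o \right)} = 13 - o$ ($z{\left(o \right)} = 7 - \left(o - 6\right) = 7 - \left(-6 + o\right) = 13 - o$)
$s{\left(10,12 \right)} \left(-129\right) + z{\left(a{\left(4 \right)} \right)} = \left(-9 + 12^{2} + 9 \cdot 10\right) \left(-129\right) + \left(13 - \frac{1}{2} \cdot 4 \left(-2 + 4\right)\right) = \left(-9 + 144 + 90\right) \left(-129\right) + \left(13 - \frac{1}{2} \cdot 4 \cdot 2\right) = 225 \left(-129\right) + \left(13 - 4\right) = -29025 + \left(13 - 4\right) = -29025 + 9 = -29016$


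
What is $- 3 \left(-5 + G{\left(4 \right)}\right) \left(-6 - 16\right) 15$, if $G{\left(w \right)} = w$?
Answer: $-990$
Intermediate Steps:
$- 3 \left(-5 + G{\left(4 \right)}\right) \left(-6 - 16\right) 15 = - 3 \left(-5 + 4\right) \left(-6 - 16\right) 15 = \left(-3\right) \left(-1\right) \left(-22\right) 15 = 3 \left(-22\right) 15 = \left(-66\right) 15 = -990$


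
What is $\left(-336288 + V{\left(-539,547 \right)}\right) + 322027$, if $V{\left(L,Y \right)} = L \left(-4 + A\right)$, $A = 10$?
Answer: $-17495$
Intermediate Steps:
$V{\left(L,Y \right)} = 6 L$ ($V{\left(L,Y \right)} = L \left(-4 + 10\right) = L 6 = 6 L$)
$\left(-336288 + V{\left(-539,547 \right)}\right) + 322027 = \left(-336288 + 6 \left(-539\right)\right) + 322027 = \left(-336288 - 3234\right) + 322027 = -339522 + 322027 = -17495$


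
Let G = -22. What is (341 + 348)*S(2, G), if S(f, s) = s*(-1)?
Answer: 15158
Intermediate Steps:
S(f, s) = -s
(341 + 348)*S(2, G) = (341 + 348)*(-1*(-22)) = 689*22 = 15158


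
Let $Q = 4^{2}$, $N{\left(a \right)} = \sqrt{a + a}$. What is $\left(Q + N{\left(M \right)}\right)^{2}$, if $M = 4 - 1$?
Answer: $\left(16 + \sqrt{6}\right)^{2} \approx 340.38$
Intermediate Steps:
$M = 3$
$N{\left(a \right)} = \sqrt{2} \sqrt{a}$ ($N{\left(a \right)} = \sqrt{2 a} = \sqrt{2} \sqrt{a}$)
$Q = 16$
$\left(Q + N{\left(M \right)}\right)^{2} = \left(16 + \sqrt{2} \sqrt{3}\right)^{2} = \left(16 + \sqrt{6}\right)^{2}$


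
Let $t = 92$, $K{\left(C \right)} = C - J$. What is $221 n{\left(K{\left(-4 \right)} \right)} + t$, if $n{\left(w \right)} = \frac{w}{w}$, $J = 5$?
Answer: $313$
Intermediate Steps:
$K{\left(C \right)} = -5 + C$ ($K{\left(C \right)} = C - 5 = -5 + C$)
$n{\left(w \right)} = 1$
$221 n{\left(K{\left(-4 \right)} \right)} + t = 221 \cdot 1 + 92 = 221 + 92 = 313$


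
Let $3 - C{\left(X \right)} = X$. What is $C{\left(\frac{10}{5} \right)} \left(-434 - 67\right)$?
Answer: $-501$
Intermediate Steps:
$C{\left(X \right)} = 3 - X$
$C{\left(\frac{10}{5} \right)} \left(-434 - 67\right) = \left(3 - \frac{10}{5}\right) \left(-434 - 67\right) = \left(3 - 10 \cdot \frac{1}{5}\right) \left(-501\right) = \left(3 - 2\right) \left(-501\right) = 1 \left(-501\right) = -501$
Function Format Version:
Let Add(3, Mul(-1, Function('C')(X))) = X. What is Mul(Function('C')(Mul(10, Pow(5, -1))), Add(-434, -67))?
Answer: -501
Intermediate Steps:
Function('C')(X) = Add(3, Mul(-1, X))
Mul(Function('C')(Mul(10, Pow(5, -1))), Add(-434, -67)) = Mul(Add(3, Mul(-1, Mul(10, Pow(5, -1)))), Add(-434, -67)) = Mul(Add(3, Mul(-1, Mul(10, Rational(1, 5)))), -501) = Mul(Add(3, Mul(-1, 2)), -501) = Mul(Add(3, -2), -501) = Mul(1, -501) = -501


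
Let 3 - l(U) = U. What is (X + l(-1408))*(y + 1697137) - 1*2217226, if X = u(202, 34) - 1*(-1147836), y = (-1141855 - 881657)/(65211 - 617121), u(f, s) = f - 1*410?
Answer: 179377979738703073/91985 ≈ 1.9501e+12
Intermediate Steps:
l(U) = 3 - U
u(f, s) = -410 + f (u(f, s) = f - 410 = -410 + f)
y = 337252/91985 (y = -2023512/(-551910) = -2023512*(-1/551910) = 337252/91985 ≈ 3.6664)
X = 1147628 (X = (-410 + 202) - 1*(-1147836) = -208 + 1147836 = 1147628)
(X + l(-1408))*(y + 1697137) - 1*2217226 = (1147628 + (3 - 1*(-1408)))*(337252/91985 + 1697137) - 1*2217226 = (1147628 + (3 + 1408))*(156111484197/91985) - 2217226 = (1147628 + 1411)*(156111484197/91985) - 2217226 = 1149039*(156111484197/91985) - 2217226 = 179378183690236683/91985 - 2217226 = 179377979738703073/91985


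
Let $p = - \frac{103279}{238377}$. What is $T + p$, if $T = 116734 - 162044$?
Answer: $- \frac{10800965149}{238377} \approx -45310.0$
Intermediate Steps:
$p = - \frac{103279}{238377}$ ($p = \left(-103279\right) \frac{1}{238377} = - \frac{103279}{238377} \approx -0.43326$)
$T = -45310$ ($T = 116734 - 162044 = -45310$)
$T + p = -45310 - \frac{103279}{238377} = - \frac{10800965149}{238377}$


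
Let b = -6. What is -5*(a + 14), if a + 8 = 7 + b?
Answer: -35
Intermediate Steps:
a = -7 (a = -8 + (7 - 6) = -8 + 1 = -7)
-5*(a + 14) = -5*(-7 + 14) = -5*7 = -35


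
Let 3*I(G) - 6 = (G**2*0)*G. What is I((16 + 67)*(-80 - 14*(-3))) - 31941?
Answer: -31939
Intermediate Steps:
I(G) = 2 (I(G) = 2 + ((G**2*0)*G)/3 = 2 + (0*G)/3 = 2 + (1/3)*0 = 2 + 0 = 2)
I((16 + 67)*(-80 - 14*(-3))) - 31941 = 2 - 31941 = -31939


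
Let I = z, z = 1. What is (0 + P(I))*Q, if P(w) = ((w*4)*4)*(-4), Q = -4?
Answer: 256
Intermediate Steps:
I = 1
P(w) = -64*w (P(w) = ((4*w)*4)*(-4) = (16*w)*(-4) = -64*w)
(0 + P(I))*Q = (0 - 64*1)*(-4) = (0 - 64)*(-4) = -64*(-4) = 256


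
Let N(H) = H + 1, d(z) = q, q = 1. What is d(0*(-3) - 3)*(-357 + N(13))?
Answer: -343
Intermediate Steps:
d(z) = 1
N(H) = 1 + H
d(0*(-3) - 3)*(-357 + N(13)) = 1*(-357 + (1 + 13)) = 1*(-357 + 14) = 1*(-343) = -343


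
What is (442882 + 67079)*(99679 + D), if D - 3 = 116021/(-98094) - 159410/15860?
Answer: 658975308281665034/12964757 ≈ 5.0828e+10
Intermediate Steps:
D = -320248627/38894271 (D = 3 + (116021/(-98094) - 159410/15860) = 3 + (116021*(-1/98094) - 159410*1/15860) = 3 + (-116021/98094 - 15941/1586) = 3 - 436931440/38894271 = -320248627/38894271 ≈ -8.2338)
(442882 + 67079)*(99679 + D) = (442882 + 67079)*(99679 - 320248627/38894271) = 509961*(3876621790382/38894271) = 658975308281665034/12964757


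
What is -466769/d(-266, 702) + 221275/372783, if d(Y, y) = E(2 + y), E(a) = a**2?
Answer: -64336117727/184757219328 ≈ -0.34822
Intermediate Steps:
d(Y, y) = (2 + y)**2
-466769/d(-266, 702) + 221275/372783 = -466769/(2 + 702)**2 + 221275/372783 = -466769/(704**2) + 221275*(1/372783) = -466769/495616 + 221275/372783 = -64336117727/184757219328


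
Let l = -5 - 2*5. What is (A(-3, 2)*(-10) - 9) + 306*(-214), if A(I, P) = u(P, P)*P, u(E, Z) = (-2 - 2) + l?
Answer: -65113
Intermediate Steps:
l = -15 (l = -5 - 10 = -15)
u(E, Z) = -19 (u(E, Z) = (-2 - 2) - 15 = -4 - 15 = -19)
A(I, P) = -19*P
(A(-3, 2)*(-10) - 9) + 306*(-214) = (-19*2*(-10) - 9) + 306*(-214) = (-38*(-10) - 9) - 65484 = (380 - 9) - 65484 = 371 - 65484 = -65113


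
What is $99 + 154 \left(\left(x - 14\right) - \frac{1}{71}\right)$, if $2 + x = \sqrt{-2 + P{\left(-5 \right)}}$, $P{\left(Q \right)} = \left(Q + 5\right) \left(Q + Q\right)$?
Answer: $- \frac{168069}{71} + 154 i \sqrt{2} \approx -2367.2 + 217.79 i$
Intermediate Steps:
$P{\left(Q \right)} = 2 Q \left(5 + Q\right)$ ($P{\left(Q \right)} = \left(5 + Q\right) 2 Q = 2 Q \left(5 + Q\right)$)
$x = -2 + i \sqrt{2}$ ($x = -2 + \sqrt{-2 + 2 \left(-5\right) \left(5 - 5\right)} = -2 + \sqrt{-2 + 2 \left(-5\right) 0} = -2 + \sqrt{-2 + 0} = -2 + \sqrt{-2} = -2 + i \sqrt{2} \approx -2.0 + 1.4142 i$)
$99 + 154 \left(\left(x - 14\right) - \frac{1}{71}\right) = 99 + 154 \left(\left(\left(-2 + i \sqrt{2}\right) - 14\right) - \frac{1}{71}\right) = 99 + 154 \left(\left(-16 + i \sqrt{2}\right) - \frac{1}{71}\right) = 99 + 154 \left(- \frac{1137}{71} + i \sqrt{2}\right) = 99 - \left(\frac{175098}{71} - 154 i \sqrt{2}\right) = - \frac{168069}{71} + 154 i \sqrt{2}$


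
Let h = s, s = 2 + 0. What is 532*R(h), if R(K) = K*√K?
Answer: 1064*√2 ≈ 1504.7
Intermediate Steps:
s = 2
h = 2
R(K) = K^(3/2)
532*R(h) = 532*2^(3/2) = 532*(2*√2) = 1064*√2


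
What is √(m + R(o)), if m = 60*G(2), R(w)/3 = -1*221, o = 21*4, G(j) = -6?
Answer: I*√1023 ≈ 31.984*I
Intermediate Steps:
o = 84
R(w) = -663 (R(w) = 3*(-1*221) = 3*(-221) = -663)
m = -360 (m = 60*(-6) = -360)
√(m + R(o)) = √(-360 - 663) = √(-1023) = I*√1023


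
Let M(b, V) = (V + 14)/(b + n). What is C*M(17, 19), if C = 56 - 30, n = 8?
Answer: 858/25 ≈ 34.320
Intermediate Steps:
M(b, V) = (14 + V)/(8 + b) (M(b, V) = (V + 14)/(b + 8) = (14 + V)/(8 + b))
C = 26
C*M(17, 19) = 26*((14 + 19)/(8 + 17)) = 26*(33/25) = 858/25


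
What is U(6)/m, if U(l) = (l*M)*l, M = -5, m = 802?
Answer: -90/401 ≈ -0.22444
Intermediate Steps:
U(l) = -5*l² (U(l) = (l*(-5))*l = (-5*l)*l = -5*l²)
U(6)/m = -5*6²/802 = -5*36*(1/802) = -180*1/802 = -90/401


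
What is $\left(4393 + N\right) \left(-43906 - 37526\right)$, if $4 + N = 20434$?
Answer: $-2021386536$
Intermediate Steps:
$N = 20430$ ($N = -4 + 20434 = 20430$)
$\left(4393 + N\right) \left(-43906 - 37526\right) = \left(4393 + 20430\right) \left(-43906 - 37526\right) = 24823 \left(-81432\right) = -2021386536$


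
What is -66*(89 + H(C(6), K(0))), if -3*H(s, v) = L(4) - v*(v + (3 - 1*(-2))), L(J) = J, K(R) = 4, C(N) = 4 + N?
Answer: -6578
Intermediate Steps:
H(s, v) = -4/3 + v*(5 + v)/3 (H(s, v) = -(4 - v*(v + (3 - 1*(-2))))/3 = -(4 - v*(v + (3 + 2)))/3 = -(4 - v*(v + 5))/3 = -(4 - v*(5 + v))/3 = -4/3 + v*(5 + v)/3)
-66*(89 + H(C(6), K(0))) = -66*(89 + (-4/3 + (1/3)*4**2 + (5/3)*4)) = -66*(89 + (-4/3 + (1/3)*16 + 20/3)) = -66*(89 + (-4/3 + 16/3 + 20/3)) = -66*(89 + 32/3) = -66*299/3 = -6578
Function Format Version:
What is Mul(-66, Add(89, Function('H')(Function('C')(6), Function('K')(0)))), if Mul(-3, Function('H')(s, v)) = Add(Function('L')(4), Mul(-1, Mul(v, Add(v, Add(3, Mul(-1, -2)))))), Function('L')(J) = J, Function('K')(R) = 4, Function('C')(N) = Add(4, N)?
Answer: -6578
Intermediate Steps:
Function('H')(s, v) = Add(Rational(-4, 3), Mul(Rational(1, 3), v, Add(5, v))) (Function('H')(s, v) = Mul(Rational(-1, 3), Add(4, Mul(-1, Mul(v, Add(v, Add(3, Mul(-1, -2))))))) = Mul(Rational(-1, 3), Add(4, Mul(-1, Mul(v, Add(v, Add(3, 2)))))) = Mul(Rational(-1, 3), Add(4, Mul(-1, Mul(v, Add(v, 5))))) = Mul(Rational(-1, 3), Add(4, Mul(-1, Mul(v, Add(5, v))))) = Mul(Rational(-1, 3), Add(4, Mul(-1, v, Add(5, v)))) = Add(Rational(-4, 3), Mul(Rational(1, 3), v, Add(5, v))))
Mul(-66, Add(89, Function('H')(Function('C')(6), Function('K')(0)))) = Mul(-66, Add(89, Add(Rational(-4, 3), Mul(Rational(1, 3), Pow(4, 2)), Mul(Rational(5, 3), 4)))) = Mul(-66, Add(89, Add(Rational(-4, 3), Mul(Rational(1, 3), 16), Rational(20, 3)))) = Mul(-66, Add(89, Add(Rational(-4, 3), Rational(16, 3), Rational(20, 3)))) = Mul(-66, Add(89, Rational(32, 3))) = Mul(-66, Rational(299, 3)) = -6578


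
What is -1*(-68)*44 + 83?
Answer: 3075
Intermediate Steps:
-1*(-68)*44 + 83 = 68*44 + 83 = 2992 + 83 = 3075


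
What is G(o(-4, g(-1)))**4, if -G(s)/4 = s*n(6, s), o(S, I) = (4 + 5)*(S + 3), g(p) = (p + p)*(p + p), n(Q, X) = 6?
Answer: 2176782336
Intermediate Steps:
g(p) = 4*p**2 (g(p) = (2*p)*(2*p) = 4*p**2)
o(S, I) = 27 + 9*S (o(S, I) = 9*(3 + S) = 27 + 9*S)
G(s) = -24*s (G(s) = -4*s*6 = -24*s)
G(o(-4, g(-1)))**4 = (-24*(27 + 9*(-4)))**4 = (-24*(27 - 36))**4 = (-24*(-9))**4 = 216**4 = 2176782336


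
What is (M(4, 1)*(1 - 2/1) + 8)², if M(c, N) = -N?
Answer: 81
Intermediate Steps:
(M(4, 1)*(1 - 2/1) + 8)² = ((-1*1)*(1 - 2/1) + 8)² = (-(1 - 2*1) + 8)² = (-(1 - 2) + 8)² = (-1*(-1) + 8)² = (1 + 8)² = 9² = 81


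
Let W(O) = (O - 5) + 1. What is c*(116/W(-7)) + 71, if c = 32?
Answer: -2931/11 ≈ -266.45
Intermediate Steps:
W(O) = -4 + O (W(O) = (-5 + O) + 1 = -4 + O)
c*(116/W(-7)) + 71 = 32*(116/(-4 - 7)) + 71 = 32*(116/(-11)) + 71 = 32*(116*(-1/11)) + 71 = 32*(-116/11) + 71 = -3712/11 + 71 = -2931/11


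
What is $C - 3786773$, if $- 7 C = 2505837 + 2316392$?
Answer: $- \frac{31329640}{7} \approx -4.4757 \cdot 10^{6}$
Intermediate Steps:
$C = - \frac{4822229}{7}$ ($C = - \frac{2505837 + 2316392}{7} = \left(- \frac{1}{7}\right) 4822229 = - \frac{4822229}{7} \approx -6.8889 \cdot 10^{5}$)
$C - 3786773 = - \frac{4822229}{7} - 3786773 = - \frac{31329640}{7}$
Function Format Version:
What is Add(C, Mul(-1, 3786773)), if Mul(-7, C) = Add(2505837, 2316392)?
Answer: Rational(-31329640, 7) ≈ -4.4757e+6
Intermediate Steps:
C = Rational(-4822229, 7) (C = Mul(Rational(-1, 7), Add(2505837, 2316392)) = Mul(Rational(-1, 7), 4822229) = Rational(-4822229, 7) ≈ -6.8889e+5)
Add(C, Mul(-1, 3786773)) = Add(Rational(-4822229, 7), Mul(-1, 3786773)) = Add(Rational(-4822229, 7), -3786773) = Rational(-31329640, 7)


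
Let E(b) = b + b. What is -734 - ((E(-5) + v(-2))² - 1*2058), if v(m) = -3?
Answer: 1155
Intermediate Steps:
E(b) = 2*b
-734 - ((E(-5) + v(-2))² - 1*2058) = -734 - ((2*(-5) - 3)² - 1*2058) = -734 - ((-10 - 3)² - 2058) = -734 - ((-13)² - 2058) = -734 - (169 - 2058) = -734 - 1*(-1889) = -734 + 1889 = 1155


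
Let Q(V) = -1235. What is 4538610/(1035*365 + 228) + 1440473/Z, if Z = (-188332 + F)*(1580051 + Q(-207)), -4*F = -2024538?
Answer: 759085233277619273/63221212403511840 ≈ 12.007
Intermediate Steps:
F = 1012269/2 (F = -¼*(-2024538) = 1012269/2 ≈ 5.0613e+5)
Z = 501751671840 (Z = (-188332 + 1012269/2)*(1580051 - 1235) = (635605/2)*1578816 = 501751671840)
4538610/(1035*365 + 228) + 1440473/Z = 4538610/(1035*365 + 228) + 1440473/501751671840 = 4538610/(377775 + 228) + 1440473*(1/501751671840) = 4538610/378003 + 1440473/501751671840 = 4538610*(1/378003) + 1440473/501751671840 = 1512870/126001 + 1440473/501751671840 = 759085233277619273/63221212403511840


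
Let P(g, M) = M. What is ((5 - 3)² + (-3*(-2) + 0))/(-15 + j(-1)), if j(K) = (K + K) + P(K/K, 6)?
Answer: -10/11 ≈ -0.90909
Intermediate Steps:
j(K) = 6 + 2*K (j(K) = (K + K) + 6 = 2*K + 6 = 6 + 2*K)
((5 - 3)² + (-3*(-2) + 0))/(-15 + j(-1)) = ((5 - 3)² + (-3*(-2) + 0))/(-15 + (6 + 2*(-1))) = (2² + (6 + 0))/(-15 + (6 - 2)) = (4 + 6)/(-15 + 4) = 10/(-11) = 10*(-1/11) = -10/11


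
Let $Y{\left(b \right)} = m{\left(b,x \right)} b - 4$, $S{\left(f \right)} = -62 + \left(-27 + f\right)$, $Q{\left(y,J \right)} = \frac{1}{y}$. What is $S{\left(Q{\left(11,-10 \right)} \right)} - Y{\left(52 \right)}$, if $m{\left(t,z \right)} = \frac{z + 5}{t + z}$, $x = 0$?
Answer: $- \frac{989}{11} \approx -89.909$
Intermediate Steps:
$S{\left(f \right)} = -89 + f$
$m{\left(t,z \right)} = \frac{5 + z}{t + z}$
$Y{\left(b \right)} = 1$ ($Y{\left(b \right)} = \frac{5 + 0}{b + 0} b - 4 = \frac{1}{b} 5 b - 4 = \frac{5}{b} b - 4 = 5 - 4 = 1$)
$S{\left(Q{\left(11,-10 \right)} \right)} - Y{\left(52 \right)} = \left(-89 + \frac{1}{11}\right) - 1 = - \frac{978}{11} - 1 = - \frac{989}{11}$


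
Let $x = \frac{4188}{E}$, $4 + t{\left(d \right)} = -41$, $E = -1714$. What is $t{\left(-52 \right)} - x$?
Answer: $- \frac{36471}{857} \approx -42.557$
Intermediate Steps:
$t{\left(d \right)} = -45$ ($t{\left(d \right)} = -4 - 41 = -45$)
$x = - \frac{2094}{857}$ ($x = \frac{4188}{-1714} = 4188 \left(- \frac{1}{1714}\right) = - \frac{2094}{857} \approx -2.4434$)
$t{\left(-52 \right)} - x = -45 - - \frac{2094}{857} = -45 + \frac{2094}{857} = - \frac{36471}{857}$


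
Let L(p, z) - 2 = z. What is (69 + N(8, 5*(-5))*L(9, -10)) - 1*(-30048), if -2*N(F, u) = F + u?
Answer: 30049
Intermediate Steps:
L(p, z) = 2 + z
N(F, u) = -F/2 - u/2 (N(F, u) = -(F + u)/2 = -F/2 - u/2)
(69 + N(8, 5*(-5))*L(9, -10)) - 1*(-30048) = (69 + (-1/2*8 - 5*(-5)/2)*(2 - 10)) - 1*(-30048) = (69 + (-4 - 1/2*(-25))*(-8)) + 30048 = (69 + (-4 + 25/2)*(-8)) + 30048 = (69 + (17/2)*(-8)) + 30048 = (69 - 68) + 30048 = 1 + 30048 = 30049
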